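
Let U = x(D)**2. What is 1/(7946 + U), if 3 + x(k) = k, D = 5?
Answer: 1/7950 ≈ 0.00012579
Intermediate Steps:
x(k) = -3 + k
U = 4 (U = (-3 + 5)**2 = 2**2 = 4)
1/(7946 + U) = 1/(7946 + 4) = 1/7950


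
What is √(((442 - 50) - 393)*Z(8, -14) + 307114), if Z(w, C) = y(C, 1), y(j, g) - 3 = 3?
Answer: 2*√76777 ≈ 554.17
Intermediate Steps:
y(j, g) = 6 (y(j, g) = 3 + 3 = 6)
Z(w, C) = 6
√(((442 - 50) - 393)*Z(8, -14) + 307114) = √(((442 - 50) - 393)*6 + 307114) = √((392 - 393)*6 + 307114) = √(-1*6 + 307114) = √(-6 + 307114) = √307108 = 2*√76777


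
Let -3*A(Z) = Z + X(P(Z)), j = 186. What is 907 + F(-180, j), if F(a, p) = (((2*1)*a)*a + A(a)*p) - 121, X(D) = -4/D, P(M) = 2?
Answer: 76870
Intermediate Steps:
A(Z) = 2/3 - Z/3 (A(Z) = -(Z - 4/2)/3 = -(Z - 4*1/2)/3 = -(Z - 2)/3 = -(-2 + Z)/3 = 2/3 - Z/3)
F(a, p) = -121 + 2*a**2 + p*(2/3 - a/3) (F(a, p) = (((2*1)*a)*a + (2/3 - a/3)*p) - 121 = ((2*a)*a + p*(2/3 - a/3)) - 121 = (2*a**2 + p*(2/3 - a/3)) - 121 = -121 + 2*a**2 + p*(2/3 - a/3))
907 + F(-180, j) = 907 + (-121 + 2*(-180)**2 - 1/3*186*(-2 - 180)) = 907 + (-121 + 2*32400 - 1/3*186*(-182)) = 907 + (-121 + 64800 + 11284) = 907 + 75963 = 76870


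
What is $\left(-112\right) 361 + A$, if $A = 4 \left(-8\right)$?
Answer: $-40464$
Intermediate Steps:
$A = -32$
$\left(-112\right) 361 + A = \left(-112\right) 361 - 32 = -40432 - 32 = -40464$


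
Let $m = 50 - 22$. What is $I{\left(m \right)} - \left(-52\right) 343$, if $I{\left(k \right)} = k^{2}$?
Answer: $18620$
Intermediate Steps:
$m = 28$
$I{\left(m \right)} - \left(-52\right) 343 = 28^{2} - \left(-52\right) 343 = 784 - -17836 = 784 + 17836 = 18620$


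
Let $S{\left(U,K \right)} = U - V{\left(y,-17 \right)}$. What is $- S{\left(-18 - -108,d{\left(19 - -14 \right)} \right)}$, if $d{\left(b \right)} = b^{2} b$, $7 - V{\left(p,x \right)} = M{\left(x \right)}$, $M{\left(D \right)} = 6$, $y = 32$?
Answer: $-89$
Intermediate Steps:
$V{\left(p,x \right)} = 1$ ($V{\left(p,x \right)} = 7 - 6 = 1$)
$d{\left(b \right)} = b^{3}$
$S{\left(U,K \right)} = -1 + U$ ($S{\left(U,K \right)} = U - 1 = -1 + U$)
$- S{\left(-18 - -108,d{\left(19 - -14 \right)} \right)} = - (-1 - -90) = - (-1 + \left(-18 + 108\right)) = - (-1 + 90) = \left(-1\right) 89 = -89$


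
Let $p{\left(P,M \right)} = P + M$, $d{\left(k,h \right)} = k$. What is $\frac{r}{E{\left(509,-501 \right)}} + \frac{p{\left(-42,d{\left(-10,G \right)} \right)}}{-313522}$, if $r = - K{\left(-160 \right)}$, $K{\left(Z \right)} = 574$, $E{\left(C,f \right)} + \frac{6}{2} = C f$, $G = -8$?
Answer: $\frac{48305563}{19987968066} \approx 0.0024167$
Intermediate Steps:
$E{\left(C,f \right)} = -3 + C f$
$r = -574$ ($r = \left(-1\right) 574 = -574$)
$p{\left(P,M \right)} = M + P$
$\frac{r}{E{\left(509,-501 \right)}} + \frac{p{\left(-42,d{\left(-10,G \right)} \right)}}{-313522} = - \frac{574}{-3 + 509 \left(-501\right)} + \frac{-10 - 42}{-313522} = - \frac{574}{-3 - 255009} - - \frac{26}{156761} = - \frac{574}{-255012} + \frac{26}{156761} = \left(-574\right) \left(- \frac{1}{255012}\right) + \frac{26}{156761} = \frac{287}{127506} + \frac{26}{156761} = \frac{48305563}{19987968066}$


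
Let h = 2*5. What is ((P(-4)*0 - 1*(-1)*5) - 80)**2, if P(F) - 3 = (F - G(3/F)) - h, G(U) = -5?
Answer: 5625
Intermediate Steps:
h = 10
P(F) = -2 + F (P(F) = 3 + ((F - 1*(-5)) - 1*10) = 3 + ((F + 5) - 10) = 3 + ((5 + F) - 10) = 3 + (-5 + F) = -2 + F)
((P(-4)*0 - 1*(-1)*5) - 80)**2 = (((-2 - 4)*0 - 1*(-1)*5) - 80)**2 = ((-6*0 + 1*5) - 80)**2 = ((0 + 5) - 80)**2 = (5 - 80)**2 = (-75)**2 = 5625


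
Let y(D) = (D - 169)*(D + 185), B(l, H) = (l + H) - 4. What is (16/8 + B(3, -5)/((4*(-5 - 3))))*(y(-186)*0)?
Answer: 0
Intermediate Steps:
B(l, H) = -4 + H + l (B(l, H) = (H + l) - 4 = -4 + H + l)
y(D) = (-169 + D)*(185 + D)
(16/8 + B(3, -5)/((4*(-5 - 3))))*(y(-186)*0) = (16/8 + (-4 - 5 + 3)/((4*(-5 - 3))))*((-31265 + (-186)² + 16*(-186))*0) = (16*(⅛) - 6/(4*(-8)))*((-31265 + 34596 - 2976)*0) = (2 - 6/(-32))*(355*0) = (2 - 6*(-1/32))*0 = (2 + 3/16)*0 = (35/16)*0 = 0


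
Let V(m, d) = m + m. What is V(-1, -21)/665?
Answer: -2/665 ≈ -0.0030075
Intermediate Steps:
V(m, d) = 2*m
V(-1, -21)/665 = (2*(-1))/665 = -2*1/665 = -2/665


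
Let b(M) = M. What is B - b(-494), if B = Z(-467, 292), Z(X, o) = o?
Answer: 786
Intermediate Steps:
B = 292
B - b(-494) = 292 - 1*(-494) = 292 + 494 = 786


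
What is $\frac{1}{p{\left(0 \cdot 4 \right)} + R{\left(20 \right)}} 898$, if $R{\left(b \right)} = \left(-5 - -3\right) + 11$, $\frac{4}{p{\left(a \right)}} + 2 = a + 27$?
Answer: $\frac{22450}{229} \approx 98.035$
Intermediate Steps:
$p{\left(a \right)} = \frac{4}{25 + a}$ ($p{\left(a \right)} = \frac{4}{-2 + \left(a + 27\right)} = \frac{4}{-2 + \left(27 + a\right)} = \frac{4}{25 + a}$)
$R{\left(b \right)} = 9$ ($R{\left(b \right)} = \left(-5 + 3\right) + 11 = -2 + 11 = 9$)
$\frac{1}{p{\left(0 \cdot 4 \right)} + R{\left(20 \right)}} 898 = \frac{1}{\frac{4}{25 + 0 \cdot 4} + 9} \cdot 898 = \frac{1}{\frac{4}{25 + 0} + 9} \cdot 898 = \frac{1}{\frac{4}{25} + 9} \cdot 898 = \frac{1}{\frac{229}{25}} \cdot 898 = \frac{25}{229} \cdot 898 = \frac{22450}{229}$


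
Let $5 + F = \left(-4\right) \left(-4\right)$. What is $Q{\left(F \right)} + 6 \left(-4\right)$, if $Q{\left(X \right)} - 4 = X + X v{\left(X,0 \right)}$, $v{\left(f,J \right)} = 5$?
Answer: $46$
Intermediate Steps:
$F = 11$ ($F = -5 - -16 = -5 + 16 = 11$)
$Q{\left(X \right)} = 4 + 6 X$ ($Q{\left(X \right)} = 4 + \left(X + X 5\right) = 4 + \left(X + 5 X\right) = 4 + 6 X$)
$Q{\left(F \right)} + 6 \left(-4\right) = \left(4 + 6 \cdot 11\right) + 6 \left(-4\right) = \left(4 + 66\right) - 24 = 70 - 24 = 46$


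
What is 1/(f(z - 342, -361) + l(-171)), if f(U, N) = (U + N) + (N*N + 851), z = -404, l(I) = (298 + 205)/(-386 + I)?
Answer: 557/72445702 ≈ 7.6885e-6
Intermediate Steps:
l(I) = 503/(-386 + I)
f(U, N) = 851 + N + U + N² (f(U, N) = (N + U) + (N² + 851) = (N + U) + (851 + N²) = 851 + N + U + N²)
1/(f(z - 342, -361) + l(-171)) = 1/((851 - 361 + (-404 - 342) + (-361)²) + 503/(-386 - 171)) = 1/((851 - 361 - 746 + 130321) + 503/(-557)) = 1/(130065 + 503*(-1/557)) = 1/(130065 - 503/557) = 1/(72445702/557) = 557/72445702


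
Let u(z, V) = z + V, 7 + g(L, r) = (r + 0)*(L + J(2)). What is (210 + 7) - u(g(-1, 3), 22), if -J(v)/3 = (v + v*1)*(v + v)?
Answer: 349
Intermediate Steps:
J(v) = -12*v**2 (J(v) = -3*(v + v*1)*(v + v) = -3*(v + v)*2*v = -3*2*v*2*v = -12*v**2)
g(L, r) = -7 + r*(-48 + L) (g(L, r) = -7 + (r + 0)*(L - 12*2**2) = -7 + r*(L - 12*4) = -7 + r*(L - 48) = -7 + r*(-48 + L))
u(z, V) = V + z
(210 + 7) - u(g(-1, 3), 22) = (210 + 7) - (22 + (-7 - 48*3 - 1*3)) = 217 - (22 + (-7 - 144 - 3)) = 217 - (22 - 154) = 217 - 1*(-132) = 217 + 132 = 349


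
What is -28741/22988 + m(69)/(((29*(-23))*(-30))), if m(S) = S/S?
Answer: -287542211/229994940 ≈ -1.2502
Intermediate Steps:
m(S) = 1
-28741/22988 + m(69)/(((29*(-23))*(-30))) = -28741/22988 + 1/((29*(-23))*(-30)) = -28741*1/22988 + 1/(-667*(-30)) = -28741/22988 + 1/20010 = -287542211/229994940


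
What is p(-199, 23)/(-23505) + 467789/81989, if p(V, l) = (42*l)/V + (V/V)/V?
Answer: 2188159991918/383503137555 ≈ 5.7057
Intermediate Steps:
p(V, l) = 1/V + 42*l/V (p(V, l) = 42*l/V + 1/V = 1/V + 42*l/V)
p(-199, 23)/(-23505) + 467789/81989 = ((1 + 42*23)/(-199))/(-23505) + 467789/81989 = -(1 + 966)/199*(-1/23505) + 467789*(1/81989) = -1/199*967*(-1/23505) + 467789/81989 = -967/199*(-1/23505) + 467789/81989 = 967/4677495 + 467789/81989 = 2188159991918/383503137555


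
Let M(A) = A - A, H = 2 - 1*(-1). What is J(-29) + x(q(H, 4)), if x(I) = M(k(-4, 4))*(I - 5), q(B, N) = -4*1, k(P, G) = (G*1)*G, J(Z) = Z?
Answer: -29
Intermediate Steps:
H = 3 (H = 2 + 1 = 3)
k(P, G) = G² (k(P, G) = G*G = G²)
M(A) = 0
q(B, N) = -4
x(I) = 0 (x(I) = 0*(I - 5) = 0*(-5 + I) = 0)
J(-29) + x(q(H, 4)) = -29 + 0 = -29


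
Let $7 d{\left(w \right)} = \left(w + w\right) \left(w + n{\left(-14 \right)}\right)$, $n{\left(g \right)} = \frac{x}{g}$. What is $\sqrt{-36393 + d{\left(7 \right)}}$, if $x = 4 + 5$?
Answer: $\frac{i \sqrt{1782634}}{7} \approx 190.74 i$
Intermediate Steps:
$x = 9$
$n{\left(g \right)} = \frac{9}{g}$
$d{\left(w \right)} = \frac{2 w \left(- \frac{9}{14} + w\right)}{7}$ ($d{\left(w \right)} = \frac{\left(w + w\right) \left(w + \frac{9}{-14}\right)}{7} = \frac{2 w \left(w + 9 \left(- \frac{1}{14}\right)\right)}{7} = \frac{2 w \left(w - \frac{9}{14}\right)}{7} = \frac{2 w \left(- \frac{9}{14} + w\right)}{7}$)
$\sqrt{-36393 + d{\left(7 \right)}} = \sqrt{-36393 + \frac{1}{49} \cdot 7 \left(-9 + 14 \cdot 7\right)} = \sqrt{-36393 + \frac{1}{49} \cdot 7 \left(-9 + 98\right)} = \sqrt{-36393 + \frac{1}{49} \cdot 7 \cdot 89} = \sqrt{-36393 + \frac{89}{7}} = \sqrt{- \frac{254662}{7}} = \frac{i \sqrt{1782634}}{7}$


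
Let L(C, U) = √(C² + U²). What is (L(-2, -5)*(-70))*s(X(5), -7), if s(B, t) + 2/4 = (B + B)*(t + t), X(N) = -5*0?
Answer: 35*√29 ≈ 188.48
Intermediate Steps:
X(N) = 0
s(B, t) = -½ + 4*B*t (s(B, t) = -½ + (B + B)*(t + t) = -½ + (2*B)*(2*t) = -½ + 4*B*t)
(L(-2, -5)*(-70))*s(X(5), -7) = (√((-2)² + (-5)²)*(-70))*(-½ + 4*0*(-7)) = (√(4 + 25)*(-70))*(-½ + 0) = (√29*(-70))*(-½) = -70*√29*(-½) = 35*√29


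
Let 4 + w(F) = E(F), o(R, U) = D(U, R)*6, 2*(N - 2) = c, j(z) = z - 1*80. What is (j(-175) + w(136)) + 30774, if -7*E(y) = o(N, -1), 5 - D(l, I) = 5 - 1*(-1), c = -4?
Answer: 213611/7 ≈ 30516.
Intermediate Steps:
j(z) = -80 + z (j(z) = z - 80 = -80 + z)
N = 0 (N = 2 + (1/2)*(-4) = 2 - 2 = 0)
D(l, I) = -1 (D(l, I) = 5 - (5 - 1*(-1)) = 5 - (5 + 1) = 5 - 1*6 = 5 - 6 = -1)
o(R, U) = -6 (o(R, U) = -1*6 = -6)
E(y) = 6/7 (E(y) = -1/7*(-6) = 6/7)
w(F) = -22/7 (w(F) = -4 + 6/7 = -22/7)
(j(-175) + w(136)) + 30774 = ((-80 - 175) - 22/7) + 30774 = (-255 - 22/7) + 30774 = -1807/7 + 30774 = 213611/7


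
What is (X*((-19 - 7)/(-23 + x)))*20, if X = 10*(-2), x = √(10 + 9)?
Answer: -23920/51 - 1040*√19/51 ≈ -557.91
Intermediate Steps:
x = √19 ≈ 4.3589
X = -20
(X*((-19 - 7)/(-23 + x)))*20 = -20*(-19 - 7)/(-23 + √19)*20 = -(-520)/(-23 + √19)*20 = (520/(-23 + √19))*20 = 10400/(-23 + √19)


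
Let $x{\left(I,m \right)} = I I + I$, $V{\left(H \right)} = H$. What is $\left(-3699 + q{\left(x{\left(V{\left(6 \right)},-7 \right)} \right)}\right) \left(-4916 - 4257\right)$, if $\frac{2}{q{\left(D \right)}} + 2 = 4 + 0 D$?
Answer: $33921754$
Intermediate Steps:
$x{\left(I,m \right)} = I + I^{2}$ ($x{\left(I,m \right)} = I^{2} + I = I + I^{2}$)
$q{\left(D \right)} = 1$ ($q{\left(D \right)} = \frac{2}{-2 + \left(4 + 0 D\right)} = \frac{2}{-2 + \left(4 + 0\right)} = \frac{2}{-2 + 4} = \frac{2}{2} = 2 \cdot \frac{1}{2} = 1$)
$\left(-3699 + q{\left(x{\left(V{\left(6 \right)},-7 \right)} \right)}\right) \left(-4916 - 4257\right) = \left(-3699 + 1\right) \left(-4916 - 4257\right) = \left(-3698\right) \left(-9173\right) = 33921754$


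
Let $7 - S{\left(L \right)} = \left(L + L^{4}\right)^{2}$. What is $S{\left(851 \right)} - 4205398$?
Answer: $-275065727708465338124895$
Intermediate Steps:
$S{\left(L \right)} = 7 - \left(L + L^{4}\right)^{2}$
$S{\left(851 \right)} - 4205398 = \left(7 - 851^{2} \left(1 + 851^{3}\right)^{2}\right) - 4205398 = \left(7 - 724201 \left(1 + 616295051\right)^{2}\right) - 4205398 = \left(7 - 724201 \cdot 616295052^{2}\right) - 4205398 = \left(7 - 724201 \cdot 379819591119682704\right) - 4205398 = \left(7 - 275065727708465333919504\right) - 4205398 = -275065727708465333919497 - 4205398 = -275065727708465338124895$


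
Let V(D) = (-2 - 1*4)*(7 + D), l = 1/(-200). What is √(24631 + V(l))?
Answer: √2458903/10 ≈ 156.81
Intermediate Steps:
l = -1/200 ≈ -0.0050000
V(D) = -42 - 6*D (V(D) = (-2 - 4)*(7 + D) = -6*(7 + D) = -42 - 6*D)
√(24631 + V(l)) = √(24631 + (-42 - 6*(-1/200))) = √(24631 + (-42 + 3/100)) = √(24631 - 4197/100) = √(2458903/100) = √2458903/10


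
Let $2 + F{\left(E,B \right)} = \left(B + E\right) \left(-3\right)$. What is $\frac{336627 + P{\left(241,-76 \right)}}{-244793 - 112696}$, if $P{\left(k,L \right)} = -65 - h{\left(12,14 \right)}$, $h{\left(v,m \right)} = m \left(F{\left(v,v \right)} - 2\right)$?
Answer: $- \frac{37514}{39721} \approx -0.94444$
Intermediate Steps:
$F{\left(E,B \right)} = -2 - 3 B - 3 E$ ($F{\left(E,B \right)} = -2 + \left(B + E\right) \left(-3\right) = -2 - \left(3 B + 3 E\right) = -2 - 3 B - 3 E$)
$h{\left(v,m \right)} = m \left(-4 - 6 v\right)$ ($h{\left(v,m \right)} = m \left(\left(-2 - 3 v - 3 v\right) - 2\right) = m \left(\left(-2 - 6 v\right) - 2\right) = m \left(-4 - 6 v\right)$)
$P{\left(k,L \right)} = 999$ ($P{\left(k,L \right)} = -65 - \left(-2\right) 14 \left(2 + 3 \cdot 12\right) = -65 - \left(-2\right) 14 \left(2 + 36\right) = -65 - \left(-2\right) 14 \cdot 38 = -65 - -1064 = -65 + 1064 = 999$)
$\frac{336627 + P{\left(241,-76 \right)}}{-244793 - 112696} = \frac{336627 + 999}{-244793 - 112696} = \frac{337626}{-357489} = 337626 \left(- \frac{1}{357489}\right) = - \frac{37514}{39721}$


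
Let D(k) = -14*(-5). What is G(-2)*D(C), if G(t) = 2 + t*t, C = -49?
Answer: 420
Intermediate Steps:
D(k) = 70
G(t) = 2 + t²
G(-2)*D(C) = (2 + (-2)²)*70 = (2 + 4)*70 = 6*70 = 420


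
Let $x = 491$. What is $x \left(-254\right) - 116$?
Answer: $-124830$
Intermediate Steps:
$x \left(-254\right) - 116 = 491 \left(-254\right) - 116 = -124714 - 116 = -124830$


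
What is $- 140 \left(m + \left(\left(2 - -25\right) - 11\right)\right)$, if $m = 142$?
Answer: $-22120$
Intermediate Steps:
$- 140 \left(m + \left(\left(2 - -25\right) - 11\right)\right) = - 140 \left(142 + \left(\left(2 - -25\right) - 11\right)\right) = - 140 \left(142 + \left(\left(2 + 25\right) - 11\right)\right) = - 140 \left(142 + \left(27 - 11\right)\right) = - 140 \left(142 + 16\right) = \left(-140\right) 158 = -22120$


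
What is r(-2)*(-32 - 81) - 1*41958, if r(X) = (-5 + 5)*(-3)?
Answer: -41958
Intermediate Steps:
r(X) = 0 (r(X) = 0*(-3) = 0)
r(-2)*(-32 - 81) - 1*41958 = 0*(-32 - 81) - 1*41958 = 0*(-113) - 41958 = 0 - 41958 = -41958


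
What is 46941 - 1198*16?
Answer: 27773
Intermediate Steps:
46941 - 1198*16 = 46941 - 19168 = 27773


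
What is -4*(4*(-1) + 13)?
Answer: -36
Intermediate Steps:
-4*(4*(-1) + 13) = -4*(-4 + 13) = -4*9 = -36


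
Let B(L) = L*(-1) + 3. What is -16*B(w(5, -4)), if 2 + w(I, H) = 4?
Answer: -16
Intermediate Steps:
w(I, H) = 2 (w(I, H) = -2 + 4 = 2)
B(L) = 3 - L (B(L) = -L + 3 = 3 - L)
-16*B(w(5, -4)) = -16*(3 - 1*2) = -16*(3 - 2) = -16*1 = -16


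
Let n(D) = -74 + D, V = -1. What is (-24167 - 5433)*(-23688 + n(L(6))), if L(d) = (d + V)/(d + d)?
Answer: 2110028600/3 ≈ 7.0334e+8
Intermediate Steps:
L(d) = (-1 + d)/(2*d) (L(d) = (d - 1)/(d + d) = (-1 + d)/((2*d)) = (-1 + d)*(1/(2*d)) = (-1 + d)/(2*d))
(-24167 - 5433)*(-23688 + n(L(6))) = (-24167 - 5433)*(-23688 + (-74 + (½)*(-1 + 6)/6)) = -29600*(-23688 + (-74 + (½)*(⅙)*5)) = -29600*(-23688 + (-74 + 5/12)) = -29600*(-23688 - 883/12) = -29600*(-285139/12) = 2110028600/3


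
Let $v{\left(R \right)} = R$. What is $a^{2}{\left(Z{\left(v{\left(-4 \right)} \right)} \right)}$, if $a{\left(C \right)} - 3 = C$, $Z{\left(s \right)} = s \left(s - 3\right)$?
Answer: $961$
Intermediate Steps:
$Z{\left(s \right)} = s \left(-3 + s\right)$
$a{\left(C \right)} = 3 + C$
$a^{2}{\left(Z{\left(v{\left(-4 \right)} \right)} \right)} = \left(3 - 4 \left(-3 - 4\right)\right)^{2} = \left(3 - -28\right)^{2} = \left(3 + 28\right)^{2} = 31^{2} = 961$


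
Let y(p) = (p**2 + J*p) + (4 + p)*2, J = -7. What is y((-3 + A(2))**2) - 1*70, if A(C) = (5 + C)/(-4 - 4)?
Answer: 362049/4096 ≈ 88.391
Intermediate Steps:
A(C) = -5/8 - C/8 (A(C) = (5 + C)/(-8) = (5 + C)*(-1/8) = -5/8 - C/8)
y(p) = 8 + p**2 - 5*p (y(p) = (p**2 - 7*p) + (4 + p)*2 = (p**2 - 7*p) + (8 + 2*p) = 8 + p**2 - 5*p)
y((-3 + A(2))**2) - 1*70 = (8 + ((-3 + (-5/8 - 1/8*2))**2)**2 - 5*(-3 + (-5/8 - 1/8*2))**2) - 1*70 = (8 + ((-3 + (-5/8 - 1/4))**2)**2 - 5*(-3 + (-5/8 - 1/4))**2) - 70 = (8 + ((-3 - 7/8)**2)**2 - 5*(-3 - 7/8)**2) - 70 = (8 + ((-31/8)**2)**2 - 5*(-31/8)**2) - 70 = (8 + (961/64)**2 - 5*961/64) - 70 = (8 + 923521/4096 - 4805/64) - 70 = 648769/4096 - 70 = 362049/4096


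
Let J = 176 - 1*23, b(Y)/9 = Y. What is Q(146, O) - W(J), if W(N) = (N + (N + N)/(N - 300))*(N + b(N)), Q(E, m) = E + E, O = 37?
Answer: -11300042/49 ≈ -2.3061e+5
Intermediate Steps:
b(Y) = 9*Y
Q(E, m) = 2*E
J = 153 (J = 176 - 23 = 153)
W(N) = 10*N*(N + 2*N/(-300 + N)) (W(N) = (N + (N + N)/(N - 300))*(N + 9*N) = (N + (2*N)/(-300 + N))*(10*N) = (N + 2*N/(-300 + N))*(10*N) = 10*N*(N + 2*N/(-300 + N)))
Q(146, O) - W(J) = 2*146 - 10*153**2*(-298 + 153)/(-300 + 153) = 292 - 10*23409*(-145)/(-147) = 292 - 10*23409*(-1)*(-145)/147 = 292 - 1*11314350/49 = 292 - 11314350/49 = -11300042/49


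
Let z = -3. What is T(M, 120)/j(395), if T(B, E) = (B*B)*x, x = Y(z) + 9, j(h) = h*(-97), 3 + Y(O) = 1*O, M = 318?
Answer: -303372/38315 ≈ -7.9178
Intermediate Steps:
Y(O) = -3 + O (Y(O) = -3 + 1*O = -3 + O)
j(h) = -97*h
x = 3 (x = (-3 - 3) + 9 = -6 + 9 = 3)
T(B, E) = 3*B² (T(B, E) = (B*B)*3 = B²*3 = 3*B²)
T(M, 120)/j(395) = (3*318²)/((-97*395)) = (3*101124)/(-38315) = 303372*(-1/38315) = -303372/38315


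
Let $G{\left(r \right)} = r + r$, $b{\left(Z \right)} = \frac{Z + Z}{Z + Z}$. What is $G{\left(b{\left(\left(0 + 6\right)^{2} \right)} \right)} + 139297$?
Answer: $139299$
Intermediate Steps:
$b{\left(Z \right)} = 1$ ($b{\left(Z \right)} = \frac{2 Z}{2 Z} = 2 Z \frac{1}{2 Z} = 1$)
$G{\left(r \right)} = 2 r$
$G{\left(b{\left(\left(0 + 6\right)^{2} \right)} \right)} + 139297 = 2 \cdot 1 + 139297 = 2 + 139297 = 139299$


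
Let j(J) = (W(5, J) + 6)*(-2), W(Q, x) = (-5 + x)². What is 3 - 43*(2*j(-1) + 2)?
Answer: 7141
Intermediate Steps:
j(J) = -12 - 2*(-5 + J)² (j(J) = ((-5 + J)² + 6)*(-2) = (6 + (-5 + J)²)*(-2) = -12 - 2*(-5 + J)²)
3 - 43*(2*j(-1) + 2) = 3 - 43*(2*(-12 - 2*(-5 - 1)²) + 2) = 3 - 43*(2*(-12 - 2*(-6)²) + 2) = 3 - 43*(2*(-12 - 2*36) + 2) = 3 - 43*(2*(-12 - 72) + 2) = 3 - 43*(2*(-84) + 2) = 3 - 43*(-168 + 2) = 3 - 43*(-166) = 3 + 7138 = 7141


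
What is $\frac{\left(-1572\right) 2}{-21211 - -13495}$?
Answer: $\frac{262}{643} \approx 0.40746$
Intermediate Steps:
$\frac{\left(-1572\right) 2}{-21211 - -13495} = - \frac{3144}{-21211 + 13495} = - \frac{3144}{-7716} = \left(-3144\right) \left(- \frac{1}{7716}\right) = \frac{262}{643}$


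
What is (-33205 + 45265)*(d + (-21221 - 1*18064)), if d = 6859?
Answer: -391057560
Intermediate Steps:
(-33205 + 45265)*(d + (-21221 - 1*18064)) = (-33205 + 45265)*(6859 + (-21221 - 1*18064)) = 12060*(6859 + (-21221 - 18064)) = 12060*(6859 - 39285) = 12060*(-32426) = -391057560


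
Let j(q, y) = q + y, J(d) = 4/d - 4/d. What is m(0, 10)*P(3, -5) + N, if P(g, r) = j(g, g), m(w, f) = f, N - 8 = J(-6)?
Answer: 68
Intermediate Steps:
J(d) = 0
N = 8 (N = 8 + 0 = 8)
P(g, r) = 2*g (P(g, r) = g + g = 2*g)
m(0, 10)*P(3, -5) + N = 10*(2*3) + 8 = 10*6 + 8 = 60 + 8 = 68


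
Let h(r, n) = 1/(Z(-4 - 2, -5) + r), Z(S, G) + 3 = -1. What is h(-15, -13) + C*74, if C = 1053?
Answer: 1480517/19 ≈ 77922.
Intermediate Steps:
Z(S, G) = -4 (Z(S, G) = -3 - 1 = -4)
h(r, n) = 1/(-4 + r)
h(-15, -13) + C*74 = 1/(-4 - 15) + 1053*74 = 1/(-19) + 77922 = -1/19 + 77922 = 1480517/19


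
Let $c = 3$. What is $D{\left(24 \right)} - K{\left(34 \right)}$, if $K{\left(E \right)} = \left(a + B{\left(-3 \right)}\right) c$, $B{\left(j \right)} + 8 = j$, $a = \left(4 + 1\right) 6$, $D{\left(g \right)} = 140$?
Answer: $83$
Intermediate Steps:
$a = 30$ ($a = 5 \cdot 6 = 30$)
$B{\left(j \right)} = -8 + j$
$K{\left(E \right)} = 57$ ($K{\left(E \right)} = \left(30 - 11\right) 3 = 19 \cdot 3 = 57$)
$D{\left(24 \right)} - K{\left(34 \right)} = 140 - 57 = 83$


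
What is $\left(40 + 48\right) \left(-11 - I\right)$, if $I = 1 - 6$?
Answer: $-528$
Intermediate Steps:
$I = -5$
$\left(40 + 48\right) \left(-11 - I\right) = \left(40 + 48\right) \left(-11 - -5\right) = 88 \left(-11 + 5\right) = 88 \left(-6\right) = -528$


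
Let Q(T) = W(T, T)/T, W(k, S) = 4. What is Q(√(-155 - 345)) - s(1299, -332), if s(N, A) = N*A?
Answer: 431268 - 2*I*√5/25 ≈ 4.3127e+5 - 0.17889*I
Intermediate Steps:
s(N, A) = A*N
Q(T) = 4/T
Q(√(-155 - 345)) - s(1299, -332) = 4/(√(-155 - 345)) - (-332)*1299 = 4/(√(-500)) - 1*(-431268) = 4/((10*I*√5)) + 431268 = 4*(-I*√5/50) + 431268 = -2*I*√5/25 + 431268 = 431268 - 2*I*√5/25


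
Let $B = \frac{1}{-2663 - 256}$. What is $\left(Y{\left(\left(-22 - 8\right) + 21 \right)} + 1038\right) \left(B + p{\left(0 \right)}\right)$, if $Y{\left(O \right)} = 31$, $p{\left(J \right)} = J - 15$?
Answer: $- \frac{46807234}{2919} \approx -16035.0$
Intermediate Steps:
$p{\left(J \right)} = -15 + J$ ($p{\left(J \right)} = J - 15 = -15 + J$)
$B = - \frac{1}{2919}$ ($B = \frac{1}{-2919} = - \frac{1}{2919} \approx -0.00034258$)
$\left(Y{\left(\left(-22 - 8\right) + 21 \right)} + 1038\right) \left(B + p{\left(0 \right)}\right) = \left(31 + 1038\right) \left(- \frac{1}{2919} + \left(-15 + 0\right)\right) = 1069 \left(- \frac{1}{2919} - 15\right) = 1069 \left(- \frac{43786}{2919}\right) = - \frac{46807234}{2919}$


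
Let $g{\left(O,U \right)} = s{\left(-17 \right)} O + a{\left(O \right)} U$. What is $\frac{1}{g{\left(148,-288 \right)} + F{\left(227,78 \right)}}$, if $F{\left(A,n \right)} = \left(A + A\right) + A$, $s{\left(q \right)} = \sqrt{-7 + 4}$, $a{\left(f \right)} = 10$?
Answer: $- \frac{733}{1633771} - \frac{148 i \sqrt{3}}{4901313} \approx -0.00044866 - 5.2301 \cdot 10^{-5} i$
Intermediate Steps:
$s{\left(q \right)} = i \sqrt{3}$ ($s{\left(q \right)} = \sqrt{-3} = i \sqrt{3}$)
$g{\left(O,U \right)} = 10 U + i O \sqrt{3}$ ($g{\left(O,U \right)} = i \sqrt{3} O + 10 U = i O \sqrt{3} + 10 U = 10 U + i O \sqrt{3}$)
$F{\left(A,n \right)} = 3 A$ ($F{\left(A,n \right)} = 2 A + A = 3 A$)
$\frac{1}{g{\left(148,-288 \right)} + F{\left(227,78 \right)}} = \frac{1}{\left(10 \left(-288\right) + i 148 \sqrt{3}\right) + 3 \cdot 227} = \frac{1}{\left(-2880 + 148 i \sqrt{3}\right) + 681} = \frac{1}{-2199 + 148 i \sqrt{3}}$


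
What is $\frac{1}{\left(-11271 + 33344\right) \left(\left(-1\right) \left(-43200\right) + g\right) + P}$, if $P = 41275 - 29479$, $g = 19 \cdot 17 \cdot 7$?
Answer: $\frac{1}{1003472449} \approx 9.9654 \cdot 10^{-10}$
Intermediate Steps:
$g = 2261$ ($g = 323 \cdot 7 = 2261$)
$P = 11796$
$\frac{1}{\left(-11271 + 33344\right) \left(\left(-1\right) \left(-43200\right) + g\right) + P} = \frac{1}{\left(-11271 + 33344\right) \left(\left(-1\right) \left(-43200\right) + 2261\right) + 11796} = \frac{1}{22073 \left(43200 + 2261\right) + 11796} = \frac{1}{22073 \cdot 45461 + 11796} = \frac{1}{1003460653 + 11796} = \frac{1}{1003472449}$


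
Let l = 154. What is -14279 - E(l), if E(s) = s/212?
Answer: -1513651/106 ≈ -14280.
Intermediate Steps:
E(s) = s/212 (E(s) = s*(1/212) = s/212)
-14279 - E(l) = -14279 - 154/212 = -14279 - 1*77/106 = -14279 - 77/106 = -1513651/106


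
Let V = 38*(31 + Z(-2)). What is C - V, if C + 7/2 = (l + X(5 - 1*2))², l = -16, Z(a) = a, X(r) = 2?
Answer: -1819/2 ≈ -909.50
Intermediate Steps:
C = 385/2 (C = -7/2 + (-16 + 2)² = -7/2 + (-14)² = -7/2 + 196 = 385/2 ≈ 192.50)
V = 1102 (V = 38*(31 - 2) = 38*29 = 1102)
C - V = 385/2 - 1*1102 = 385/2 - 1102 = -1819/2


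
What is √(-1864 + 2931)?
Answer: √1067 ≈ 32.665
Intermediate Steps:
√(-1864 + 2931) = √1067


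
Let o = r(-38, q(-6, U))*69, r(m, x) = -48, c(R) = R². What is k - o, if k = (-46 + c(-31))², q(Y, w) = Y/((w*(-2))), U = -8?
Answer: 840537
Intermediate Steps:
q(Y, w) = -Y/(2*w) (q(Y, w) = Y/((-2*w)) = Y*(-1/(2*w)) = -Y/(2*w))
k = 837225 (k = (-46 + (-31)²)² = (-46 + 961)² = 915² = 837225)
o = -3312 (o = -48*69 = -3312)
k - o = 837225 - 1*(-3312) = 837225 + 3312 = 840537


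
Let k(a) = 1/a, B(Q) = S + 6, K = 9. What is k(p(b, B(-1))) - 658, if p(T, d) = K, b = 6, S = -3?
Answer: -5921/9 ≈ -657.89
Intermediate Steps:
B(Q) = 3 (B(Q) = -3 + 6 = 3)
p(T, d) = 9
k(p(b, B(-1))) - 658 = 1/9 - 658 = -5921/9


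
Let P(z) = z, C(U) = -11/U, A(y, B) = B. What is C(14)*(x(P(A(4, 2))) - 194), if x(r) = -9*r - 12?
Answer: 176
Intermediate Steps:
x(r) = -12 - 9*r
C(14)*(x(P(A(4, 2))) - 194) = (-11/14)*((-12 - 9*2) - 194) = (-11*1/14)*((-12 - 18) - 194) = -11*(-30 - 194)/14 = -11/14*(-224) = 176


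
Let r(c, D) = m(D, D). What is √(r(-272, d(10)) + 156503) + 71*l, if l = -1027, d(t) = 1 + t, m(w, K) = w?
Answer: -72917 + √156514 ≈ -72521.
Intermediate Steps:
r(c, D) = D
√(r(-272, d(10)) + 156503) + 71*l = √((1 + 10) + 156503) + 71*(-1027) = √(11 + 156503) - 72917 = √156514 - 72917 = -72917 + √156514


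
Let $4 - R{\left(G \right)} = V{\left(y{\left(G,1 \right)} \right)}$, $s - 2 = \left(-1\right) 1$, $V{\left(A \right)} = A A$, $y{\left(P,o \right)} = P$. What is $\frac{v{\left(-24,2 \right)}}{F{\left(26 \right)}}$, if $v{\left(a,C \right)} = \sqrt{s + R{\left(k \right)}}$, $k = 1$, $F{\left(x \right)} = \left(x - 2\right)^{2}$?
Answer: $\frac{1}{288} \approx 0.0034722$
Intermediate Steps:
$F{\left(x \right)} = \left(-2 + x\right)^{2}$
$V{\left(A \right)} = A^{2}$
$s = 1$ ($s = 2 - 1 = 1$)
$R{\left(G \right)} = 4 - G^{2}$
$v{\left(a,C \right)} = 2$ ($v{\left(a,C \right)} = \sqrt{1 + \left(4 - 1^{2}\right)} = \sqrt{1 + \left(4 - 1\right)} = \sqrt{1 + 3} = \sqrt{4} = 2$)
$\frac{v{\left(-24,2 \right)}}{F{\left(26 \right)}} = \frac{2}{\left(-2 + 26\right)^{2}} = \frac{2}{24^{2}} = \frac{2}{576} = 2 \cdot \frac{1}{576} = \frac{1}{288}$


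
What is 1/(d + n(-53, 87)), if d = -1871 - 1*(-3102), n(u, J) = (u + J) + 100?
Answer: 1/1365 ≈ 0.00073260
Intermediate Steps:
n(u, J) = 100 + J + u (n(u, J) = (J + u) + 100 = 100 + J + u)
d = 1231 (d = -1871 + 3102 = 1231)
1/(d + n(-53, 87)) = 1/(1231 + (100 + 87 - 53)) = 1/(1231 + 134) = 1/1365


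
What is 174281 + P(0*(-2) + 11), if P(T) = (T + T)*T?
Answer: 174523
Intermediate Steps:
P(T) = 2*T² (P(T) = (2*T)*T = 2*T²)
174281 + P(0*(-2) + 11) = 174281 + 2*(0*(-2) + 11)² = 174281 + 2*(0 + 11)² = 174281 + 2*11² = 174281 + 2*121 = 174281 + 242 = 174523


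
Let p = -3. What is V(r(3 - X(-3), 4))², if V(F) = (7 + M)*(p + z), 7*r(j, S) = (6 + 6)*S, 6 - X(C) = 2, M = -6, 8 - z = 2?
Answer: 9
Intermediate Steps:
z = 6 (z = 8 - 1*2 = 8 - 2 = 6)
X(C) = 4 (X(C) = 6 - 1*2 = 6 - 2 = 4)
r(j, S) = 12*S/7 (r(j, S) = ((6 + 6)*S)/7 = (12*S)/7 = 12*S/7)
V(F) = 3 (V(F) = (7 - 6)*(-3 + 6) = 1*3 = 3)
V(r(3 - X(-3), 4))² = 3² = 9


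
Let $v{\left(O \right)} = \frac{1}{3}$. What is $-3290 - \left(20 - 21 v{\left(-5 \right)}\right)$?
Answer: $-3303$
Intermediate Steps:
$v{\left(O \right)} = \frac{1}{3}$
$-3290 - \left(20 - 21 v{\left(-5 \right)}\right) = -3290 - \left(20 - 7\right) = -3290 - 13 = -3303$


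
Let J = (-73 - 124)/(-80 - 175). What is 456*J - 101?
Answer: 21359/85 ≈ 251.28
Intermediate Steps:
J = 197/255 (J = -197/(-255) = -197*(-1/255) = 197/255 ≈ 0.77255)
456*J - 101 = 456*(197/255) - 101 = 29944/85 - 101 = 21359/85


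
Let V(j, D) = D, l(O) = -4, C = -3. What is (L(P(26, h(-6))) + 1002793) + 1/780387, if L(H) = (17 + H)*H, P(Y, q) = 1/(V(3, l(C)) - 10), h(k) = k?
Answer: 153382872743113/152955852 ≈ 1.0028e+6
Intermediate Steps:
P(Y, q) = -1/14 (P(Y, q) = 1/(-4 - 10) = 1/(-14) = -1/14)
L(H) = H*(17 + H)
(L(P(26, h(-6))) + 1002793) + 1/780387 = (-(17 - 1/14)/14 + 1002793) + 1/780387 = (-1/14*237/14 + 1002793) + 1/780387 = (-237/196 + 1002793) + 1/780387 = 196547191/196 + 1/780387 = 153382872743113/152955852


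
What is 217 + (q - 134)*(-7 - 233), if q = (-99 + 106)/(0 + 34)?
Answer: 549569/17 ≈ 32328.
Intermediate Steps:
q = 7/34 ≈ 0.20588
217 + (q - 134)*(-7 - 233) = 217 + (7/34 - 134)*(-7 - 233) = 217 - 4549/34*(-240) = 217 + 545880/17 = 549569/17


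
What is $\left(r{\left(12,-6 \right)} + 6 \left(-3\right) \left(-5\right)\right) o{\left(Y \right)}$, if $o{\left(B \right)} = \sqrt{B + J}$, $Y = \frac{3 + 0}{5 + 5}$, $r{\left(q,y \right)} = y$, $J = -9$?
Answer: $\frac{42 i \sqrt{870}}{5} \approx 247.76 i$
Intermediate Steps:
$Y = \frac{3}{10} \approx 0.3$
$o{\left(B \right)} = \sqrt{-9 + B}$ ($o{\left(B \right)} = \sqrt{B - 9} = \sqrt{-9 + B}$)
$\left(r{\left(12,-6 \right)} + 6 \left(-3\right) \left(-5\right)\right) o{\left(Y \right)} = \left(-6 + 6 \left(-3\right) \left(-5\right)\right) \sqrt{-9 + \frac{3}{10}} = \left(-6 - -90\right) \sqrt{- \frac{87}{10}} = \left(-6 + 90\right) \frac{i \sqrt{870}}{10} = 84 \frac{i \sqrt{870}}{10} = \frac{42 i \sqrt{870}}{5}$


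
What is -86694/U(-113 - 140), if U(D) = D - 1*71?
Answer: 14449/54 ≈ 267.57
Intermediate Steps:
U(D) = -71 + D (U(D) = D - 71 = -71 + D)
-86694/U(-113 - 140) = -86694/(-71 + (-113 - 140)) = -86694/(-71 - 253) = -86694/(-324) = -86694*(-1/324) = 14449/54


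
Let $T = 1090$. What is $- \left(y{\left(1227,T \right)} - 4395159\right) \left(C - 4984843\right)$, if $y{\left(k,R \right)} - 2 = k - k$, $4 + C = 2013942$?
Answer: $-13057593907085$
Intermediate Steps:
$C = 2013938$ ($C = -4 + 2013942 = 2013938$)
$y{\left(k,R \right)} = 2$ ($y{\left(k,R \right)} = 2 + \left(k - k\right) = 2 + 0 = 2$)
$- \left(y{\left(1227,T \right)} - 4395159\right) \left(C - 4984843\right) = - \left(2 - 4395159\right) \left(2013938 - 4984843\right) = - \left(-4395157\right) \left(-2970905\right) = \left(-1\right) 13057593907085 = -13057593907085$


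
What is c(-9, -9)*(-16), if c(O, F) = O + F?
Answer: 288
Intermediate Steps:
c(O, F) = F + O
c(-9, -9)*(-16) = (-9 - 9)*(-16) = -18*(-16) = 288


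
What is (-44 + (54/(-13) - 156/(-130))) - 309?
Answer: -23137/65 ≈ -355.95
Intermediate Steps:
(-44 + (54/(-13) - 156/(-130))) - 309 = (-44 + (54*(-1/13) - 156*(-1/130))) - 309 = (-44 + (-54/13 + 6/5)) - 309 = (-44 - 192/65) - 309 = -3052/65 - 309 = -23137/65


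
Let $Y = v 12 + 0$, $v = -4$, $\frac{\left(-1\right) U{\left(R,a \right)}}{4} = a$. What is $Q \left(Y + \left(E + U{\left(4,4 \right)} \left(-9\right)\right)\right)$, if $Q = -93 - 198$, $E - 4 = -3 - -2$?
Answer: $-28809$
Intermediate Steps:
$U{\left(R,a \right)} = - 4 a$
$E = 3$ ($E = 4 - 1 = 3$)
$Q = -291$ ($Q = -93 - 198 = -291$)
$Y = -48$ ($Y = \left(-4\right) 12 + 0 = -48 + 0 = -48$)
$Q \left(Y + \left(E + U{\left(4,4 \right)} \left(-9\right)\right)\right) = - 291 \left(-48 + \left(3 + \left(-4\right) 4 \left(-9\right)\right)\right) = - 291 \left(-48 + \left(3 - -144\right)\right) = - 291 \left(-48 + \left(3 + 144\right)\right) = - 291 \left(-48 + 147\right) = \left(-291\right) 99 = -28809$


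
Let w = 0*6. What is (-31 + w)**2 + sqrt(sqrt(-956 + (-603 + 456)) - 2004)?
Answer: 961 + sqrt(-2004 + I*sqrt(1103)) ≈ 961.37 + 44.768*I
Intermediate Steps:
w = 0
(-31 + w)**2 + sqrt(sqrt(-956 + (-603 + 456)) - 2004) = (-31 + 0)**2 + sqrt(sqrt(-956 + (-603 + 456)) - 2004) = (-31)**2 + sqrt(sqrt(-956 - 147) - 2004) = 961 + sqrt(sqrt(-1103) - 2004) = 961 + sqrt(I*sqrt(1103) - 2004) = 961 + sqrt(-2004 + I*sqrt(1103))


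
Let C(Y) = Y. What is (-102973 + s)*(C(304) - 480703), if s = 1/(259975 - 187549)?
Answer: 1194259503212101/24142 ≈ 4.9468e+10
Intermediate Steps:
s = 1/72426 ≈ 1.3807e-5
(-102973 + s)*(C(304) - 480703) = (-102973 + 1/72426)*(304 - 480703) = -7457922497/72426*(-480399) = 1194259503212101/24142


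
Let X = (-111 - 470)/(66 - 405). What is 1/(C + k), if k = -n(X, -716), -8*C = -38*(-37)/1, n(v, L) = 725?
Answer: -4/3603 ≈ -0.0011102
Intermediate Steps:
X = 581/339 (X = -581/(-339) = -581*(-1/339) = 581/339 ≈ 1.7139)
C = -703/4 (C = -(-38*(-37))/(8*1) = -703/4 ≈ -175.75)
k = -725 (k = -1*725 = -725)
1/(C + k) = 1/(-703/4 - 725) = 1/(-3603/4) = -4/3603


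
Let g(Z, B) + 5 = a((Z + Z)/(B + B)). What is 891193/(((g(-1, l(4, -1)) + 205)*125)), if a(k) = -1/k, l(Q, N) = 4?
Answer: 891193/25500 ≈ 34.949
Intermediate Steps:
g(Z, B) = -5 - B/Z (g(Z, B) = -5 - 1/((Z + Z)/(B + B)) = -5 - 1/((2*Z)/((2*B))) = -5 - 1/((2*Z)*(1/(2*B))) = -5 - 1/(Z/B) = -5 - B/Z)
891193/(((g(-1, l(4, -1)) + 205)*125)) = 891193/((((-5 - 1*4/(-1)) + 205)*125)) = 891193/((((-5 - 1*4*(-1)) + 205)*125)) = 891193/((((-5 + 4) + 205)*125)) = 891193/(((-1 + 205)*125)) = 891193/((204*125)) = 891193/25500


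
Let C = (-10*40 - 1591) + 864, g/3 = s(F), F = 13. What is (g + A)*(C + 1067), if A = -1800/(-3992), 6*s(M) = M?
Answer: -208110/499 ≈ -417.05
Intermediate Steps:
s(M) = M/6
g = 13/2 (g = 3*((⅙)*13) = 3*(13/6) = 13/2 ≈ 6.5000)
A = 225/499 (A = -1800*(-1/3992) = 225/499 ≈ 0.45090)
C = -1127 (C = (-400 - 1591) + 864 = -1991 + 864 = -1127)
(g + A)*(C + 1067) = (13/2 + 225/499)*(-1127 + 1067) = (6937/998)*(-60) = -208110/499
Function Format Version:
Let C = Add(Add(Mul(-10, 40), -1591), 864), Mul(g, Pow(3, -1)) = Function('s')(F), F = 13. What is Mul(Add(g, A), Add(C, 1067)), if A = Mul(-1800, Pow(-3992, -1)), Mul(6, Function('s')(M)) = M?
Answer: Rational(-208110, 499) ≈ -417.05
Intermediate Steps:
Function('s')(M) = Mul(Rational(1, 6), M)
g = Rational(13, 2) (g = Mul(3, Mul(Rational(1, 6), 13)) = Mul(3, Rational(13, 6)) = Rational(13, 2) ≈ 6.5000)
A = Rational(225, 499) (A = Mul(-1800, Rational(-1, 3992)) = Rational(225, 499) ≈ 0.45090)
C = -1127 (C = Add(Add(-400, -1591), 864) = Add(-1991, 864) = -1127)
Mul(Add(g, A), Add(C, 1067)) = Mul(Add(Rational(13, 2), Rational(225, 499)), Add(-1127, 1067)) = Mul(Rational(6937, 998), -60) = Rational(-208110, 499)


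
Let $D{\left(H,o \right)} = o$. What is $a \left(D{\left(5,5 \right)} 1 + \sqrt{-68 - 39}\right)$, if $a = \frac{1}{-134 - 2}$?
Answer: $- \frac{5}{136} - \frac{i \sqrt{107}}{136} \approx -0.036765 - 0.076059 i$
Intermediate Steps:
$a = - \frac{1}{136}$ ($a = \frac{1}{-136} = - \frac{1}{136} \approx -0.0073529$)
$a \left(D{\left(5,5 \right)} 1 + \sqrt{-68 - 39}\right) = - \frac{5 \cdot 1 + \sqrt{-68 - 39}}{136} = - \frac{5 + \sqrt{-107}}{136} = - \frac{5 + i \sqrt{107}}{136} = - \frac{5}{136} - \frac{i \sqrt{107}}{136}$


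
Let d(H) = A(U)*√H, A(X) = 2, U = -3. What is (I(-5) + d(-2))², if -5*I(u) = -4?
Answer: -184/25 + 16*I*√2/5 ≈ -7.36 + 4.5255*I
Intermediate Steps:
I(u) = ⅘ (I(u) = -⅕*(-4) = ⅘)
d(H) = 2*√H
(I(-5) + d(-2))² = (⅘ + 2*√(-2))² = (⅘ + 2*(I*√2))² = (⅘ + 2*I*√2)²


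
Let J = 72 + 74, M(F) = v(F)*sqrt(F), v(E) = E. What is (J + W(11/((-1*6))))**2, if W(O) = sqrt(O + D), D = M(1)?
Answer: (876 + I*sqrt(30))**2/36 ≈ 21315.0 + 266.56*I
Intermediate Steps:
M(F) = F**(3/2) (M(F) = F*sqrt(F) = F**(3/2))
D = 1 (D = 1**(3/2) = 1)
J = 146
W(O) = sqrt(1 + O) (W(O) = sqrt(O + 1) = sqrt(1 + O))
(J + W(11/((-1*6))))**2 = (146 + sqrt(1 + 11/((-1*6))))**2 = (146 + sqrt(1 + 11/(-6)))**2 = (146 + sqrt(1 + 11*(-1/6)))**2 = (146 + sqrt(1 - 11/6))**2 = (146 + sqrt(-5/6))**2 = (146 + I*sqrt(30)/6)**2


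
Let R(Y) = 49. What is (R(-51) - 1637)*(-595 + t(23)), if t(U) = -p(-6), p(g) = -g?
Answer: 954388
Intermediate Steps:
t(U) = -6 (t(U) = -(-1)*(-6) = -1*6 = -6)
(R(-51) - 1637)*(-595 + t(23)) = (49 - 1637)*(-595 - 6) = -1588*(-601) = 954388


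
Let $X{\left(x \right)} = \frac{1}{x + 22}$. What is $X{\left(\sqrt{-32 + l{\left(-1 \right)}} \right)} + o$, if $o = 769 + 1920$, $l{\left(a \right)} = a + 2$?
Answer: $\frac{1384857}{515} - \frac{i \sqrt{31}}{515} \approx 2689.0 - 0.010811 i$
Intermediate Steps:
$l{\left(a \right)} = 2 + a$
$o = 2689$
$X{\left(x \right)} = \frac{1}{22 + x}$
$X{\left(\sqrt{-32 + l{\left(-1 \right)}} \right)} + o = \frac{1}{22 + \sqrt{-32 + \left(2 - 1\right)}} + 2689 = \frac{1}{22 + \sqrt{-32 + 1}} + 2689 = \frac{1}{22 + \sqrt{-31}} + 2689 = \frac{1}{22 + i \sqrt{31}} + 2689 = 2689 + \frac{1}{22 + i \sqrt{31}}$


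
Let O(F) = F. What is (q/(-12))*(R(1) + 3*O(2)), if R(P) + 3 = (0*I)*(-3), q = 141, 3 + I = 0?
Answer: -141/4 ≈ -35.250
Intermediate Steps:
I = -3 (I = -3 + 0 = -3)
R(P) = -3 (R(P) = -3 + (0*(-3))*(-3) = -3 + 0*(-3) = -3 + 0 = -3)
(q/(-12))*(R(1) + 3*O(2)) = (141/(-12))*(-3 + 3*2) = (141*(-1/12))*(-3 + 6) = -47/4*3 = -141/4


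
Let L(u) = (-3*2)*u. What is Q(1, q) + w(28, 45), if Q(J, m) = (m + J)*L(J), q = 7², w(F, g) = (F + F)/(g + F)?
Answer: -21844/73 ≈ -299.23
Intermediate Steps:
w(F, g) = 2*F/(F + g) (w(F, g) = (2*F)/(F + g) = 2*F/(F + g))
q = 49
L(u) = -6*u
Q(J, m) = -6*J*(J + m) (Q(J, m) = (m + J)*(-6*J) = (J + m)*(-6*J) = -6*J*(J + m))
Q(1, q) + w(28, 45) = -6*1*(1 + 49) + 2*28/(28 + 45) = -6*1*50 + 2*28/73 = -300 + 2*28*(1/73) = -300 + 56/73 = -21844/73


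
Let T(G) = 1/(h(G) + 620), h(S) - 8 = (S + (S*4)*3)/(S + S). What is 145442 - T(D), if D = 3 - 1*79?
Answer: 184565896/1269 ≈ 1.4544e+5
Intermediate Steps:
D = -76 (D = 3 - 79 = -76)
h(S) = 29/2 (h(S) = 8 + (S + (S*4)*3)/(S + S) = 8 + (S + (4*S)*3)/((2*S)) = 8 + (S + 12*S)*(1/(2*S)) = 8 + (13*S)*(1/(2*S)) = 8 + 13/2 = 29/2)
T(G) = 2/1269 (T(G) = 1/(29/2 + 620) = 1/(1269/2) = 2/1269)
145442 - T(D) = 145442 - 1*2/1269 = 145442 - 2/1269 = 184565896/1269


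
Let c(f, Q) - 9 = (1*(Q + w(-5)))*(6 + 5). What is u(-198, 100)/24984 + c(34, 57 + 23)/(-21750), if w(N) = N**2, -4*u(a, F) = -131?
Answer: -18912709/362268000 ≈ -0.052206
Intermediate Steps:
u(a, F) = 131/4 (u(a, F) = -1/4*(-131) = 131/4)
c(f, Q) = 284 + 11*Q (c(f, Q) = 9 + (1*(Q + (-5)**2))*(6 + 5) = 9 + (1*(Q + 25))*11 = 9 + (1*(25 + Q))*11 = 9 + (25 + Q)*11 = 9 + (275 + 11*Q) = 284 + 11*Q)
u(-198, 100)/24984 + c(34, 57 + 23)/(-21750) = (131/4)/24984 + (284 + 11*(57 + 23))/(-21750) = (131/4)*(1/24984) + (284 + 11*80)*(-1/21750) = 131/99936 + (284 + 880)*(-1/21750) = 131/99936 + 1164*(-1/21750) = 131/99936 - 194/3625 = -18912709/362268000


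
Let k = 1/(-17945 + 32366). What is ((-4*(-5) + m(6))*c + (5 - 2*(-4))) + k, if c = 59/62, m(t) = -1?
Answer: 27789329/894102 ≈ 31.081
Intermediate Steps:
c = 59/62 (c = 59*(1/62) = 59/62 ≈ 0.95161)
k = 1/14421 ≈ 6.9343e-5
((-4*(-5) + m(6))*c + (5 - 2*(-4))) + k = ((-4*(-5) - 1)*(59/62) + (5 - 2*(-4))) + 1/14421 = ((20 - 1)*(59/62) + (5 + 8)) + 1/14421 = (19*(59/62) + 13) + 1/14421 = (1121/62 + 13) + 1/14421 = 1927/62 + 1/14421 = 27789329/894102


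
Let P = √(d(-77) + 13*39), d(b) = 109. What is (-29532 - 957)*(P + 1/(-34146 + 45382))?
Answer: -30489/11236 - 60978*√154 ≈ -7.5672e+5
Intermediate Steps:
P = 2*√154 (P = √(109 + 13*39) = √(109 + 507) = √616 = 2*√154 ≈ 24.819)
(-29532 - 957)*(P + 1/(-34146 + 45382)) = (-29532 - 957)*(2*√154 + 1/(-34146 + 45382)) = -30489*(2*√154 + 1/11236) = -30489*(1/11236 + 2*√154) = -30489/11236 - 60978*√154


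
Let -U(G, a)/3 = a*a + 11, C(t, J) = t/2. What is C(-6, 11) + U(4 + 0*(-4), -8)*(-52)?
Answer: 11697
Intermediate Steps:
C(t, J) = t/2 (C(t, J) = t*(½) = t/2)
U(G, a) = -33 - 3*a² (U(G, a) = -3*(a*a + 11) = -3*(a² + 11) = -3*(11 + a²) = -33 - 3*a²)
C(-6, 11) + U(4 + 0*(-4), -8)*(-52) = (½)*(-6) + (-33 - 3*(-8)²)*(-52) = -3 + (-33 - 3*64)*(-52) = -3 + (-33 - 192)*(-52) = -3 - 225*(-52) = -3 + 11700 = 11697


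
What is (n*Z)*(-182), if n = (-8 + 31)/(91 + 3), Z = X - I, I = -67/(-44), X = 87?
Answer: -7871773/2068 ≈ -3806.5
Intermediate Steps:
I = 67/44 (I = -67*(-1/44) = 67/44 ≈ 1.5227)
Z = 3761/44 (Z = 87 - 1*67/44 = 87 - 67/44 = 3761/44 ≈ 85.477)
n = 23/94 ≈ 0.24468
(n*Z)*(-182) = ((23/94)*(3761/44))*(-182) = (86503/4136)*(-182) = -7871773/2068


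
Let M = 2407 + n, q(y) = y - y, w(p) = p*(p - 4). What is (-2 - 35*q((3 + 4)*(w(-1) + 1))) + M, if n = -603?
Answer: 1802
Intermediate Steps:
w(p) = p*(-4 + p)
q(y) = 0
M = 1804 (M = 2407 - 603 = 1804)
(-2 - 35*q((3 + 4)*(w(-1) + 1))) + M = (-2 - 35*0) + 1804 = (-2 + 0) + 1804 = -2 + 1804 = 1802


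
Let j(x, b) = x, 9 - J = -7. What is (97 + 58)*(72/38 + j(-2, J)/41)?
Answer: 222890/779 ≈ 286.12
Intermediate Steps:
J = 16 (J = 9 - 1*(-7) = 9 + 7 = 16)
(97 + 58)*(72/38 + j(-2, J)/41) = (97 + 58)*(72/38 - 2/41) = 155*(72*(1/38) - 2*1/41) = 155*(36/19 - 2/41) = 155*(1438/779) = 222890/779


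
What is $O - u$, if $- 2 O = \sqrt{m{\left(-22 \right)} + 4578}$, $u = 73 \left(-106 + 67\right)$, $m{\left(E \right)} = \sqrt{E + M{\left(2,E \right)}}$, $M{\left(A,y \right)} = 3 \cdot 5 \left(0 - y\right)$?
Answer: $2847 - \frac{\sqrt{4578 + 2 \sqrt{77}}}{2} \approx 2813.1$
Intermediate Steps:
$M{\left(A,y \right)} = - 15 y$ ($M{\left(A,y \right)} = 15 \left(- y\right) = - 15 y$)
$m{\left(E \right)} = \sqrt{14} \sqrt{- E}$ ($m{\left(E \right)} = \sqrt{E - 15 E} = \sqrt{- 14 E} = \sqrt{14} \sqrt{- E}$)
$u = -2847$ ($u = 73 \left(-39\right) = -2847$)
$O = - \frac{\sqrt{4578 + 2 \sqrt{77}}}{2}$ ($O = - \frac{\sqrt{\sqrt{14} \sqrt{\left(-1\right) \left(-22\right)} + 4578}}{2} = - \frac{\sqrt{\sqrt{14} \sqrt{22} + 4578}}{2} = - \frac{\sqrt{2 \sqrt{77} + 4578}}{2} = - \frac{\sqrt{4578 + 2 \sqrt{77}}}{2} \approx -33.895$)
$O - u = - \frac{\sqrt{4578 + 2 \sqrt{77}}}{2} - -2847 = - \frac{\sqrt{4578 + 2 \sqrt{77}}}{2} + 2847 = 2847 - \frac{\sqrt{4578 + 2 \sqrt{77}}}{2}$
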